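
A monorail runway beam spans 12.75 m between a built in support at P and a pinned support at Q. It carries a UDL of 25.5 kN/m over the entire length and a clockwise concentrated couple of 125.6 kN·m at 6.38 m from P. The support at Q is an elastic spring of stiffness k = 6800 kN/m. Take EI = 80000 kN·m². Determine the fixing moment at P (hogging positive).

M_P = 530.8 kN·m

Choose R_Q as the redundant. The primary structure is the cantilever fixed at P.
Deflection at Q on the released cantilever, summing each load's contribution:
  UDL 25.5: wL⁴/(8EI) = 84235/EI
  clockwise couple 125.6 at a = 6.38: M₀a(2L − a)/(2EI) = 7661/EI
  δ_0 = 91895/EI
Tip deflection under a unit load at Q: L³/(3EI) = 690.9/EI.
With EI = 80000 kN·m²: δ_0 = 1.1487 m and δ_{QQ} = 0.008636 m/kN.
Compatibility — the spring shortens by R_Q/k under the reaction it provides: δ_0 − R_Q·δ_{QQ} = R_Q/k. With 1/k = 0.000147 m/kN, R_Q = δ_0 / (δ_{QQ} + 1/k) = 1.1487 / (0.008636 + 0.000147) = 130.8 kN.
Moment equilibrium about P: M_P = Σ(load moments about P) − R_Q·L = 2198 − 130.8×12.75 = 530.8 kN·m.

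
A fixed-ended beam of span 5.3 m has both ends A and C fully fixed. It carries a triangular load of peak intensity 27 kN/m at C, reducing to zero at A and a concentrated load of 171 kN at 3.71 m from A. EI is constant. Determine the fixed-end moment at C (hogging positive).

M_C = 171.1 kN·m

Take the two fixed-end moments M_A, M_C as redundants; the released structure is the simple span AC.
End rotations of the released simple span under the applied load (×1/EI):
  at A: triangular load, peak 27: 7w₀L³/(360EI) = 78.16/EI
  at C: triangular load, peak 27: w₀L³/(45EI) = 89.33/EI
  at A: point load 171 at a = 3.71: Pab(L + b)/(6LEI) = 218.6/EI
  at C: point load 171 at a = 3.71: Pab(L + a)/(6LEI) = 285.8/EI
  θ_A0 = 296.7/EI,  θ_C0 = 375.1/EI
Flexibility coefficients: a unit moment at one end gives L/(3EI) there and L/(6EI) at the far end, so f₁₁ = f₂₂ = 1.767/EI and f₁₂ = f₂₁ = 0.8833/EI.
Compatibility — zero rotation at each built-in end:
  1.767 M_A + 0.8833 M_C = 296.7
  0.8833 M_A + 1.767 M_C = 375.1
Solving the pair gives M_A = 82.38 kN·m and M_C = 171.1 kN·m (hogging).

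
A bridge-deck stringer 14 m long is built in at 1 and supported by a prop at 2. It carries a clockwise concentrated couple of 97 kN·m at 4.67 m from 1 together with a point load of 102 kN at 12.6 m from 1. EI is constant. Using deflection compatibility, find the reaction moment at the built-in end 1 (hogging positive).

Take the reaction at 2 as the redundant and release it; the primary structure is a cantilever fixed at 1.
Deflection at 2 on the released cantilever, summing each load's contribution:
  clockwise couple 97 at a = 4.67: M₀a(2L − a)/(2EI) = 5284/EI
  point load 102 at a = 12.6: Pa²(3L − a)/(6EI) = 79348/EI
  δ_0 = 84632/EI
Flexibility coefficient — unit upward force at 2: δ_{22} = L³/(3EI) = 914.7/EI.
Compatibility at 2: δ_0 − R_2·δ_{22} = 0, so R_2 = 84632/914.7 = 92.53 kN.
Moment equilibrium about 1: M_1 = Σ(load moments about 1) − R_2·L = 1382 − 92.53×14 = 86.81 kN·m.

M_1 = 86.81 kN·m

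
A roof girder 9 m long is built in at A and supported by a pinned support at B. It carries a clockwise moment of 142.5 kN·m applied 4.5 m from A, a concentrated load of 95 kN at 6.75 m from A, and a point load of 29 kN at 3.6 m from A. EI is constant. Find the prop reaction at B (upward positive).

R_B = 83.96 kN

Remove the prop at B; the released (primary) structure is a cantilever built in at A.
Free-end deflection of the primary structure under the applied loading (downward +):
  clockwise couple 142.5 at a = 4.5: M₀a(2L − a)/(2EI) = 4328/EI
  point load 95 at a = 6.75: Pa²(3L − a)/(6EI) = 14608/EI
  point load 29 at a = 3.6: Pa²(3L − a)/(6EI) = 1466/EI
  δ_0 = 20403/EI
Tip deflection under a unit load at B: L³/(3EI) = 243/EI.
The prop prevents deflection at B: R_B = δ_0/δ_{BB} = 20403/243 = 83.96 kN.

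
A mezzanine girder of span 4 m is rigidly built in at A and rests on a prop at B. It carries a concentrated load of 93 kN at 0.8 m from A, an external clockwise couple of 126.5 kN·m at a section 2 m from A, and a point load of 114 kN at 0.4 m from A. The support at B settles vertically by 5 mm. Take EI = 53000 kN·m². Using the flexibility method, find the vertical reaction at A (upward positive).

Choose R_B as the redundant. The primary structure is the cantilever fixed at A.
Primary-structure tip deflection at B by superposition:
  point load 93 at a = 0.8: Pa²(3L − a)/(6EI) = 111.1/EI
  clockwise couple 126.5 at a = 2: M₀a(2L − a)/(2EI) = 759/EI
  point load 114 at a = 0.4: Pa²(3L − a)/(6EI) = 35.26/EI
  δ_0 = 905.4/EI
Tip deflection under a unit load at B: L³/(3EI) = 21.33/EI.
With EI = 53000 kN·m²: δ_0 = 0.017082 m and δ_{BB} = 0.000403 m/kN.
Compatibility — the beam at B must follow the support down by 0.005 m: δ_0 − R_B·δ_{BB} = 0.005, so R_B = (0.017082 − 0.005)/0.000403 = 30.02 kN.
Vertical equilibrium: R_A = ΣP − R_B = 207 − 30.02 = 177 kN.

R_A = 177 kN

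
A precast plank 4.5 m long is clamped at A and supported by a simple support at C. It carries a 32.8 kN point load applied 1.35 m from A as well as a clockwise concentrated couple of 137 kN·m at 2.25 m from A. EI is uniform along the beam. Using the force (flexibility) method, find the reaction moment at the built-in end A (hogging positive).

Remove the prop at C; the released (primary) structure is a cantilever built in at A.
Downward deflection at the released point C due to the loads:
  point load 32.8 at a = 1.35: Pa²(3L − a)/(6EI) = 121.1/EI
  clockwise couple 137 at a = 2.25: M₀a(2L − a)/(2EI) = 1040/EI
  δ_0 = 1161/EI
Tip deflection under a unit load at C: L³/(3EI) = 30.38/EI.
Compatibility at C: δ_0 − R_C·δ_{CC} = 0, so R_C = 1161/30.38 = 38.24 kN.
Moment equilibrium about A: M_A = Σ(load moments about A) − R_C·L = 181.3 − 38.24×4.5 = 9.222 kN·m.

M_A = 9.222 kN·m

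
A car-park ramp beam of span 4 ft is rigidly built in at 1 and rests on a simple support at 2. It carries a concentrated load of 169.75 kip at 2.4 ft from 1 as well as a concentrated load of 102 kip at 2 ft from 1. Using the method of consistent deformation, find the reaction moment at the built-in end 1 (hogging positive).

Choose R_2 as the redundant. The primary structure is the cantilever fixed at 1.
Primary-structure tip deflection at 2 by superposition:
  point load 169.75 at a = 2.4: Pa²(3L − a)/(6EI) = 1564/EI
  point load 102 at a = 2: Pa²(3L − a)/(6EI) = 680/EI
  δ_0 = 2244/EI
Flexibility coefficient — unit upward force at 2: δ_{22} = L³/(3EI) = 21.33/EI.
Compatibility at 2: δ_0 − R_2·δ_{22} = 0, so R_2 = 2244/21.33 = 105.2 kip.
Moment equilibrium about 1: M_1 = Σ(load moments about 1) − R_2·L = 611.4 − 105.2×4 = 190.6 kip·ft.

M_1 = 190.6 kip·ft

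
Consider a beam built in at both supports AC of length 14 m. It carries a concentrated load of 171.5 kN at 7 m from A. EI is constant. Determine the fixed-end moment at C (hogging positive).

M_C = 300.1 kN·m

Release both end moments; the primary structure is a simply-supported span AC with redundants M_A and M_C.
On the primary (simply-supported) span, the end slopes from the loading are:
  at A: point load 171.5 at a = 7: Pab(L + b)/(6LEI) = 2101/EI
  at C: point load 171.5 at a = 7: Pab(L + a)/(6LEI) = 2101/EI
  θ_A0 = 2101/EI,  θ_C0 = 2101/EI
Flexibility coefficients: a unit moment at one end gives L/(3EI) there and L/(6EI) at the far end, so f₁₁ = f₂₂ = 4.667/EI and f₁₂ = f₂₁ = 2.333/EI.
Compatibility — zero rotation at each built-in end:
  4.667 M_A + 2.333 M_C = 2101
  2.333 M_A + 4.667 M_C = 2101
Solving the pair gives M_A = 300.1 kN·m and M_C = 300.1 kN·m (hogging).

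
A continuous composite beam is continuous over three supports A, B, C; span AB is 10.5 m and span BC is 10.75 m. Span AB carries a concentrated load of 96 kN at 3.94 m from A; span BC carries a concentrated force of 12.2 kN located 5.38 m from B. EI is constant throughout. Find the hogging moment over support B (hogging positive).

Release continuity at B by inserting a hinge; the redundant is the internal moment M_B. The primary structure is two simply-supported spans AB and BC.
End slopes at the hinge B, treating each span as simply supported:
  span AB: point load 96 at a = 3.94: Pab(L + a)/(6LEI) = 568.7/EI
  span BC: point load 12.2 at a = 5.38: Pab(L + b)/(6LEI) = 88.09/EI
  relative rotation θ_0 = (568.7 + 88.09)/EI = 656.8/EI
A unit hogging moment at B produces rotation L₁/(3EI) + L₂/(3EI) = 7.083/EI.
Compatibility: M_B·(L₁+L₂)/(3EI) = θ_0, giving M_B = 92.73 kN·m (hogging).

M_B = 92.73 kN·m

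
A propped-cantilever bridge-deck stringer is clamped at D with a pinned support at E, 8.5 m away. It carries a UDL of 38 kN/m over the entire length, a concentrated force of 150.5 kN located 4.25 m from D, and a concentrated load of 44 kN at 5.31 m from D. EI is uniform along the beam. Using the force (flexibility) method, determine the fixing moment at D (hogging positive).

M_D = 643.3 kN·m

Remove the prop at E; the released (primary) structure is a cantilever built in at D.
Primary-structure tip deflection at E by superposition:
  UDL 38: wL⁴/(8EI) = 24795/EI
  point load 150.5 at a = 4.25: Pa²(3L − a)/(6EI) = 9628/EI
  point load 44 at a = 5.31: Pa²(3L − a)/(6EI) = 4175/EI
  δ_0 = 38598/EI
Flexibility coefficient — unit upward force at E: δ_{EE} = L³/(3EI) = 204.7/EI.
The prop prevents deflection at E: R_E = δ_0/δ_{EE} = 38598/204.7 = 188.5 kN.
Moment equilibrium about D: M_D = Σ(load moments about D) − R_E·L = 2246 − 188.5×8.5 = 643.3 kN·m.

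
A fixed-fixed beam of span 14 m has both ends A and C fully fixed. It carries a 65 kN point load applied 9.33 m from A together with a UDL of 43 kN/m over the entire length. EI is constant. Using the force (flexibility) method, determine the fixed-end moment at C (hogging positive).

M_C = 837.1 kN·m

Take the two fixed-end moments M_A, M_C as redundants; the released structure is the simple span AC.
On the primary (simply-supported) span, the end slopes from the loading are:
  at A: point load 65 at a = 9.33: Pab(L + b)/(6LEI) = 629.5/EI
  at C: point load 65 at a = 9.33: Pab(L + a)/(6LEI) = 786.6/EI
  at A: UDL 43: wL³/(24EI) = 4916/EI
  at C: UDL 43: wL³/(24EI) = 4916/EI
  θ_A0 = 5546/EI,  θ_C0 = 5703/EI
Flexibility coefficients: a unit moment at one end gives L/(3EI) there and L/(6EI) at the far end, so f₁₁ = f₂₂ = 4.667/EI and f₁₂ = f₂₁ = 2.333/EI.
Compatibility — zero rotation at each built-in end:
  4.667 M_A + 2.333 M_C = 5546
  2.333 M_A + 4.667 M_C = 5703
Solving the pair gives M_A = 769.8 kN·m and M_C = 837.1 kN·m (hogging).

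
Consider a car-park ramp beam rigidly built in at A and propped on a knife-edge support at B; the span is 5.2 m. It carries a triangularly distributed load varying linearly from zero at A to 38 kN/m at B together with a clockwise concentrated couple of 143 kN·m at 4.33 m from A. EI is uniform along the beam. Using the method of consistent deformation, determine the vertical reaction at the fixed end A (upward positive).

Choose R_B as the redundant. The primary structure is the cantilever fixed at A.
Downward deflection at the released point B due to the loads:
  triangular load, peak 38 at the free end: 11w₀L⁴/(120EI) = 2547/EI
  clockwise couple 143 at a = 4.33: M₀a(2L − a)/(2EI) = 1879/EI
  δ_0 = 4426/EI
Flexibility coefficient — unit upward force at B: δ_{BB} = L³/(3EI) = 46.87/EI.
The prop prevents deflection at B: R_B = δ_0/δ_{BB} = 4426/46.87 = 94.44 kN.
Vertical equilibrium: R_A = ΣP − R_B = 98.8 − 94.44 = 4.365 kN.

R_A = 4.365 kN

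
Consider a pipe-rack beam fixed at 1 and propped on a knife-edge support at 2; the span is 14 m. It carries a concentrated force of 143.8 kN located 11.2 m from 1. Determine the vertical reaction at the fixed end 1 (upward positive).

Release the roller at 2. Primary structure: cantilever fixed at 1.
Downward deflection at the released point 2 due to the loads:
  point load 143.8 at a = 11.2: Pa²(3L − a)/(6EI) = 92596/EI
Flexibility coefficient — unit upward force at 2: δ_{22} = L³/(3EI) = 914.7/EI.
The prop prevents deflection at 2: R_2 = δ_0/δ_{22} = 92596/914.7 = 101.2 kN.
Vertical equilibrium: R_1 = ΣP − R_2 = 143.8 − 101.2 = 42.56 kN.

R_1 = 42.56 kN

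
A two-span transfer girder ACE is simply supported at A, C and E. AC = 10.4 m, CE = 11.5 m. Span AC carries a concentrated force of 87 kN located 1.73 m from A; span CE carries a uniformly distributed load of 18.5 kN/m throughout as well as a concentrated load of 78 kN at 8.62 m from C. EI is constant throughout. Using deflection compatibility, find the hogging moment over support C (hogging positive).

Release continuity at C by inserting a hinge; the redundant is the internal moment M_C. The primary structure is two simply-supported spans AC and CE.
Rotations at C on the released spans (each span's end-slope, ×1/EI):
  span AC: point load 87 at a = 1.73: Pab(L + a)/(6LEI) = 253.7/EI
  span CE: UDL 18.5: wL³/(24EI) = 1172/EI
  span CE: point load 78 at a = 8.62: Pab(L + b)/(6LEI) = 403.6/EI
  relative rotation θ_0 = (253.7 + 1576)/EI = 1830/EI
A unit hogging moment at C produces rotation L₁/(3EI) + L₂/(3EI) = 7.3/EI.
Compatibility: M_C·(L₁+L₂)/(3EI) = θ_0, giving M_C = 250.6 kN·m (hogging).

M_C = 250.6 kN·m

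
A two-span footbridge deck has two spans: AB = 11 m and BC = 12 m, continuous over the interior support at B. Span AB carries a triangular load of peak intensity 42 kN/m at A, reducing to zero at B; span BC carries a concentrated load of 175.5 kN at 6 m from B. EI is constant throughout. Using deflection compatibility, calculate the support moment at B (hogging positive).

Release continuity at B by inserting a hinge; the redundant is the internal moment M_B. The primary structure is two simply-supported spans AB and BC.
End slopes at the hinge B, treating each span as simply supported:
  span AB: triangular load, peak 42: 7w₀L³/(360EI) = 1087/EI
  span BC: point load 175.5 at a = 6: Pab(L + b)/(6LEI) = 1580/EI
  relative rotation θ_0 = (1087 + 1580)/EI = 2666/EI
A unit hogging moment at B produces rotation L₁/(3EI) + L₂/(3EI) = 7.667/EI.
Slope continuity at B: θ_0 = M_B·7.667/EI, so M_B = 2666/7.667 = 347.8 kN·m (hogging).

M_B = 347.8 kN·m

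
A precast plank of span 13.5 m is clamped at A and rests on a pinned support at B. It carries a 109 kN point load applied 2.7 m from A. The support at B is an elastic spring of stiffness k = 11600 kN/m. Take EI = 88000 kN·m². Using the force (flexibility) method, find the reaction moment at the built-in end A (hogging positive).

M_A = 212.7 kN·m

Release the roller at B. Primary structure: cantilever fixed at A.
Primary-structure tip deflection at B by superposition:
  point load 109 at a = 2.7: Pa²(3L − a)/(6EI) = 5006/EI
Flexibility coefficient — unit upward force at B: δ_{BB} = L³/(3EI) = 820.1/EI.
With EI = 88000 kN·m²: δ_0 = 0.056887 m and δ_{BB} = 0.00932 m/kN.
Compatibility — the spring shortens by R_B/k under the reaction it provides: δ_0 − R_B·δ_{BB} = R_B/k. With 1/k = 0.000086 m/kN, R_B = δ_0 / (δ_{BB} + 1/k) = 0.056887 / (0.00932 + 0.000086) = 6.048 kN.
Moment equilibrium about A: M_A = Σ(load moments about A) − R_B·L = 294.3 − 6.048×13.5 = 212.7 kN·m.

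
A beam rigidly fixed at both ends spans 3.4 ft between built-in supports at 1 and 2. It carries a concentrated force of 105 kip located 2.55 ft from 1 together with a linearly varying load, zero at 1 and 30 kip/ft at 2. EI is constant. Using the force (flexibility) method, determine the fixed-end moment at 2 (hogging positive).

M_2 = 67.54 kip·ft

Release both end moments; the primary structure is a simply-supported span 12 with redundants M_1 and M_2.
Simple-span end rotations at 1 and 2 under the given loads:
  at 1: point load 105 at a = 2.55: Pab(L + b)/(6LEI) = 47.41/EI
  at 2: point load 105 at a = 2.55: Pab(L + a)/(6LEI) = 66.38/EI
  at 1: triangular load, peak 30: 7w₀L³/(360EI) = 22.93/EI
  at 2: triangular load, peak 30: w₀L³/(45EI) = 26.2/EI
  θ_10 = 70.34/EI,  θ_20 = 92.58/EI
Flexibility coefficients: a unit moment at one end gives L/(3EI) there and L/(6EI) at the far end, so f₁₁ = f₂₂ = 1.133/EI and f₁₂ = f₂₁ = 0.5667/EI.
Compatibility — zero rotation at each built-in end:
  1.133 M_1 + 0.5667 M_2 = 70.34
  0.5667 M_1 + 1.133 M_2 = 92.58
Solving the pair gives M_1 = 28.29 kip·ft and M_2 = 67.54 kip·ft (hogging).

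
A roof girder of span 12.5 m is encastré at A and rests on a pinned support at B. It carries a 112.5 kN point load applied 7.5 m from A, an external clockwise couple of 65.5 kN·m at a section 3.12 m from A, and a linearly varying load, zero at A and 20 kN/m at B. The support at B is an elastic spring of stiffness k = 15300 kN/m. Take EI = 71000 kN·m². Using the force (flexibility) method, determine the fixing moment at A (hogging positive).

M_A = 451.8 kN·m

Choose R_B as the redundant. The primary structure is the cantilever fixed at A.
Primary-structure tip deflection at B by superposition:
  point load 112.5 at a = 7.5: Pa²(3L − a)/(6EI) = 31641/EI
  clockwise couple 65.5 at a = 3.12: M₀a(2L − a)/(2EI) = 2236/EI
  triangular load, peak 20 at the free end: 11w₀L⁴/(120EI) = 44759/EI
  δ_0 = 78635/EI
Tip deflection under a unit load at B: L³/(3EI) = 651/EI.
With EI = 71000 kN·m²: δ_0 = 1.1075 m and δ_{BB} = 0.00917 m/kN.
Compatibility — the spring shortens by R_B/k under the reaction it provides: δ_0 − R_B·δ_{BB} = R_B/k. With 1/k = 0.000065 m/kN, R_B = δ_0 / (δ_{BB} + 1/k) = 1.1075 / (0.00917 + 0.000065) = 119.9 kN.
Moment equilibrium about A: M_A = Σ(load moments about A) − R_B·L = 1951 − 119.9×12.5 = 451.8 kN·m.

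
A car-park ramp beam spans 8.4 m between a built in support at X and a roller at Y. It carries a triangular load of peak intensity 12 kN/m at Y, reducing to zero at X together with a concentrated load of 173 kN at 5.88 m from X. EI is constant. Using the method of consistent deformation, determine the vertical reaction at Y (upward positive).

Choose R_Y as the redundant. The primary structure is the cantilever fixed at X.
Free-end deflection of the primary structure under the applied loading (downward +):
  triangular load, peak 12 at the free end: 11w₀L⁴/(120EI) = 5477/EI
  point load 173 at a = 5.88: Pa²(3L − a)/(6EI) = 19260/EI
  δ_0 = 24737/EI
Flexibility coefficient — unit upward force at Y: δ_{YY} = L³/(3EI) = 197.6/EI.
Compatibility at Y: δ_0 − R_Y·δ_{YY} = 0, so R_Y = 24737/197.6 = 125.2 kN.

R_Y = 125.2 kN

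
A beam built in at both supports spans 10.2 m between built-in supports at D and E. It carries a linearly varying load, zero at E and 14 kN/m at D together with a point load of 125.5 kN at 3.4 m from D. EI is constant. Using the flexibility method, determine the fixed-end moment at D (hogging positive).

M_D = 262.5 kN·m

Take the two fixed-end moments M_D, M_E as redundants; the released structure is the simple span DE.
Simple-span end rotations at D and E under the given loads:
  at D: triangular load, peak 14: w₀L³/(45EI) = 330.2/EI
  at E: triangular load, peak 14: 7w₀L³/(360EI) = 288.9/EI
  at D: point load 125.5 at a = 3.4: Pab(L + b)/(6LEI) = 806/EI
  at E: point load 125.5 at a = 3.4: Pab(L + a)/(6LEI) = 644.8/EI
  θ_D0 = 1136/EI,  θ_E0 = 933.7/EI
Flexibility coefficients: a unit moment at one end gives L/(3EI) there and L/(6EI) at the far end, so f₁₁ = f₂₂ = 3.4/EI and f₁₂ = f₂₁ = 1.7/EI.
Compatibility — zero rotation at each built-in end:
  3.4 M_D + 1.7 M_E = 1136
  1.7 M_D + 3.4 M_E = 933.7
Solving the pair gives M_D = 262.5 kN·m and M_E = 143.4 kN·m (hogging).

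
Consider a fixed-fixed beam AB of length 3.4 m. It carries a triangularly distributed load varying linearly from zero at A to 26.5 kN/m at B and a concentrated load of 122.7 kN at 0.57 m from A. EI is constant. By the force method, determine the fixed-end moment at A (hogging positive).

Release both end moments; the primary structure is a simply-supported span AB with redundants M_A and M_B.
Simple-span end rotations at A and B under the given loads:
  at A: triangular load, peak 26.5: 7w₀L³/(360EI) = 20.25/EI
  at B: triangular load, peak 26.5: w₀L³/(45EI) = 23.15/EI
  at A: point load 122.7 at a = 0.57: Pab(L + b)/(6LEI) = 60.45/EI
  at B: point load 122.7 at a = 0.57: Pab(L + a)/(6LEI) = 38.52/EI
  θ_A0 = 80.7/EI,  θ_B0 = 61.66/EI
Flexibility coefficients: a unit moment at one end gives L/(3EI) there and L/(6EI) at the far end, so f₁₁ = f₂₂ = 1.133/EI and f₁₂ = f₂₁ = 0.5667/EI.
Compatibility — zero rotation at each built-in end:
  1.133 M_A + 0.5667 M_B = 80.7
  0.5667 M_A + 1.133 M_B = 61.66
Solving the pair gives M_A = 58.67 kN·m and M_B = 25.08 kN·m (hogging).

M_A = 58.67 kN·m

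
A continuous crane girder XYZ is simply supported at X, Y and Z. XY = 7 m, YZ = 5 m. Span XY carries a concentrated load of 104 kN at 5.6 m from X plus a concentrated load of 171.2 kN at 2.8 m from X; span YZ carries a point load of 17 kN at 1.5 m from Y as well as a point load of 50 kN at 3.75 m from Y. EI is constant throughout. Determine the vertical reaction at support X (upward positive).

Take M_Y as the redundant. Released structure: two simple spans XY and YZ with a hinge at Y.
End slopes at the hinge Y, treating each span as simply supported:
  span XY: point load 104 at a = 5.6: Pab(L + a)/(6LEI) = 244.6/EI
  span XY: point load 171.2 at a = 2.8: Pab(L + a)/(6LEI) = 469.8/EI
  span YZ: point load 17 at a = 1.5: Pab(L + b)/(6LEI) = 25.29/EI
  span YZ: point load 50 at a = 3.75: Pab(L + b)/(6LEI) = 48.83/EI
  relative rotation θ_0 = (714.4 + 74.12)/EI = 788.5/EI
A unit hogging moment at Y produces rotation L₁/(3EI) + L₂/(3EI) = 4/EI.
Compatibility: M_Y·(L₁+L₂)/(3EI) = θ_0, giving M_Y = 197.1 kN·m (hogging).
Span XY, ΣM about X with M_Y applied at Y: R_Y^{XY}·7 = 1062 + 197.1, so R_Y^{XY} = 179.8 kN and R_X = 275.2 − 179.8 = 95.36 kN.

R_X = 95.36 kN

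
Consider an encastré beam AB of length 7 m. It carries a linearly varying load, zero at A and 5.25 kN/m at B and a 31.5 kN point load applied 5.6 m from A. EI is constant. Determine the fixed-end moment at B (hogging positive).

Take the two fixed-end moments M_A, M_B as redundants; the released structure is the simple span AB.
Simple-span end rotations at A and B under the given loads:
  at A: triangular load, peak 5.25: 7w₀L³/(360EI) = 35.01/EI
  at B: triangular load, peak 5.25: w₀L³/(45EI) = 40.02/EI
  at A: point load 31.5 at a = 5.6: Pab(L + b)/(6LEI) = 49.39/EI
  at B: point load 31.5 at a = 5.6: Pab(L + a)/(6LEI) = 74.09/EI
  θ_A0 = 84.41/EI,  θ_B0 = 114.1/EI
Flexibility coefficients: a unit moment at one end gives L/(3EI) there and L/(6EI) at the far end, so f₁₁ = f₂₂ = 2.333/EI and f₁₂ = f₂₁ = 1.167/EI.
Compatibility — zero rotation at each built-in end:
  2.333 M_A + 1.167 M_B = 84.41
  1.167 M_A + 2.333 M_B = 114.1
Solving the pair gives M_A = 15.63 kN·m and M_B = 41.09 kN·m (hogging).

M_B = 41.09 kN·m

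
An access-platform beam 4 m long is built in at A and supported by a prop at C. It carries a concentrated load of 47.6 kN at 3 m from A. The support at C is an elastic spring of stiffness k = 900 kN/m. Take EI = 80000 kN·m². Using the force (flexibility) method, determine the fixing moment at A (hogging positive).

Take the reaction at C as the redundant and release it; the primary structure is a cantilever fixed at A.
Downward deflection at the released point C due to the loads:
  point load 47.6 at a = 3: Pa²(3L − a)/(6EI) = 642.6/EI
Tip deflection under a unit load at C: L³/(3EI) = 21.33/EI.
With EI = 80000 kN·m²: δ_0 = 0.008032 m and δ_{CC} = 0.000267 m/kN.
Compatibility — the spring shortens by R_C/k under the reaction it provides: δ_0 − R_C·δ_{CC} = R_C/k. With 1/k = 0.001111 m/kN, R_C = δ_0 / (δ_{CC} + 1/k) = 0.008032 / (0.000267 + 0.001111) = 5.83 kN.
Moment equilibrium about A: M_A = Σ(load moments about A) − R_C·L = 142.8 − 5.83×4 = 119.5 kN·m.

M_A = 119.5 kN·m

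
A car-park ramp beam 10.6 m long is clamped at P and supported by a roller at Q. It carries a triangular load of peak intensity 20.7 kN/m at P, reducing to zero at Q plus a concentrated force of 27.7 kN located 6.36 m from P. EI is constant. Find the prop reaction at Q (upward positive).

Release the roller at Q. Primary structure: cantilever fixed at P.
Primary-structure tip deflection at Q by superposition:
  triangular load, peak 20.7 at the fixed end: w₀L⁴/(30EI) = 8711/EI
  point load 27.7 at a = 6.36: Pa²(3L − a)/(6EI) = 4751/EI
  δ_0 = 13462/EI
Tip deflection under a unit load at Q: L³/(3EI) = 397/EI.
Compatibility at Q: δ_0 − R_Q·δ_{QQ} = 0, so R_Q = 13462/397 = 33.91 kN.

R_Q = 33.91 kN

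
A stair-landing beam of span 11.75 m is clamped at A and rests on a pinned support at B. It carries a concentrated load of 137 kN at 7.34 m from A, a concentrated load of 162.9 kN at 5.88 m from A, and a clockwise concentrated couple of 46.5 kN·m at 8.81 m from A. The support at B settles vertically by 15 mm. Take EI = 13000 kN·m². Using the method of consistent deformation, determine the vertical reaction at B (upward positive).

Release the roller at B. Primary structure: cantilever fixed at A.
Downward deflection at the released point B due to the loads:
  point load 137 at a = 7.34: Pa²(3L − a)/(6EI) = 34334/EI
  point load 162.9 at a = 5.88: Pa²(3L − a)/(6EI) = 27569/EI
  clockwise couple 46.5 at a = 8.81: M₀a(2L − a)/(2EI) = 3009/EI
  δ_0 = 64912/EI
Tip deflection under a unit load at B: L³/(3EI) = 540.7/EI.
With EI = 13000 kN·m²: δ_0 = 4.9932 m and δ_{BB} = 0.041596 m/kN.
Compatibility — the beam at B must follow the support down by 0.015 m: δ_0 − R_B·δ_{BB} = 0.015, so R_B = (4.9932 − 0.015)/0.041596 = 119.7 kN.

R_B = 119.7 kN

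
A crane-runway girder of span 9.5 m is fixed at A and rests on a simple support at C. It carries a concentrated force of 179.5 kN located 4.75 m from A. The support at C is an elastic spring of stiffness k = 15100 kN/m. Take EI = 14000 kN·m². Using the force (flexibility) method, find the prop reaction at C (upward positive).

Choose R_C as the redundant. The primary structure is the cantilever fixed at A.
Downward deflection at the released point C due to the loads:
  point load 179.5 at a = 4.75: Pa²(3L − a)/(6EI) = 16031/EI
Tip deflection under a unit load at C: L³/(3EI) = 285.8/EI.
With EI = 14000 kN·m²: δ_0 = 1.1451 m and δ_{CC} = 0.020414 m/kN.
Compatibility — the spring shortens by R_C/k under the reaction it provides: δ_0 − R_C·δ_{CC} = R_C/k. With 1/k = 0.000066 m/kN, R_C = δ_0 / (δ_{CC} + 1/k) = 1.1451 / (0.020414 + 0.000066) = 55.91 kN.

R_C = 55.91 kN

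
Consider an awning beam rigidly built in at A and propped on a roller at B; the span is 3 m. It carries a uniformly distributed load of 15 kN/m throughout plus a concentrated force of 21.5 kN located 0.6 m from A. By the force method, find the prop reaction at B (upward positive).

Take the reaction at B as the redundant and release it; the primary structure is a cantilever fixed at A.
Downward deflection at the released point B due to the loads:
  UDL 15: wL⁴/(8EI) = 151.9/EI
  point load 21.5 at a = 0.6: Pa²(3L − a)/(6EI) = 10.84/EI
  δ_0 = 162.7/EI
Flexibility coefficient — unit upward force at B: δ_{BB} = L³/(3EI) = 9/EI.
The prop prevents deflection at B: R_B = δ_0/δ_{BB} = 162.7/9 = 18.08 kN.

R_B = 18.08 kN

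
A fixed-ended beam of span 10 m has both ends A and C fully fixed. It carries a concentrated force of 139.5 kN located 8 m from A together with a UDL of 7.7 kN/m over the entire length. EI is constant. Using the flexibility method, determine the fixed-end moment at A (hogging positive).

M_A = 108.8 kN·m

Take the two fixed-end moments M_A, M_C as redundants; the released structure is the simple span AC.
End rotations of the released simple span under the applied load (×1/EI):
  at A: point load 139.5 at a = 8: Pab(L + b)/(6LEI) = 446.4/EI
  at C: point load 139.5 at a = 8: Pab(L + a)/(6LEI) = 669.6/EI
  at A: UDL 7.7: wL³/(24EI) = 320.8/EI
  at C: UDL 7.7: wL³/(24EI) = 320.8/EI
  θ_A0 = 767.2/EI,  θ_C0 = 990.4/EI
Flexibility coefficients: a unit moment at one end gives L/(3EI) there and L/(6EI) at the far end, so f₁₁ = f₂₂ = 3.333/EI and f₁₂ = f₂₁ = 1.667/EI.
Compatibility — zero rotation at each built-in end:
  3.333 M_A + 1.667 M_C = 767.2
  1.667 M_A + 3.333 M_C = 990.4
Solving the pair gives M_A = 108.8 kN·m and M_C = 242.7 kN·m (hogging).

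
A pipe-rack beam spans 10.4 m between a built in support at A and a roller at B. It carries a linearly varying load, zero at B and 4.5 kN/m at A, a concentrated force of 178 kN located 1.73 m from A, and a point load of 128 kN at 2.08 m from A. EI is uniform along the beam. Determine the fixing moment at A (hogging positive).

Remove the prop at B; the released (primary) structure is a cantilever built in at A.
Primary-structure tip deflection at B by superposition:
  triangular load, peak 4.5 at the fixed end: w₀L⁴/(30EI) = 1755/EI
  point load 178 at a = 1.73: Pa²(3L − a)/(6EI) = 2617/EI
  point load 128 at a = 2.08: Pa²(3L − a)/(6EI) = 2688/EI
  δ_0 = 7059/EI
Flexibility coefficient — unit upward force at B: δ_{BB} = L³/(3EI) = 375/EI.
The prop prevents deflection at B: R_B = δ_0/δ_{BB} = 7059/375 = 18.83 kN.
Moment equilibrium about A: M_A = Σ(load moments about A) − R_B·L = 655.3 − 18.83×10.4 = 459.5 kN·m.

M_A = 459.5 kN·m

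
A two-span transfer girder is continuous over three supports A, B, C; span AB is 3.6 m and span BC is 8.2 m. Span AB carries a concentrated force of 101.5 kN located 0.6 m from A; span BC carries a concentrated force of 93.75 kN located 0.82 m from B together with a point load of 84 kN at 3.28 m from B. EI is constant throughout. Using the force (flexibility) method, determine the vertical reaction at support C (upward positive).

Insert a hinge at B; M_B is the redundant, and each span becomes simply supported.
Rotations at B on the released spans (each span's end-slope, ×1/EI):
  span AB: point load 101.5 at a = 0.6: Pab(L + a)/(6LEI) = 35.52/EI
  span BC: point load 93.75 at a = 0.82: Pab(L + b)/(6LEI) = 179.7/EI
  span BC: point load 84 at a = 3.28: Pab(L + b)/(6LEI) = 361.5/EI
  relative rotation θ_0 = (35.52 + 541.1)/EI = 576.7/EI
A unit hogging moment at B produces rotation L₁/(3EI) + L₂/(3EI) = 3.933/EI.
Slope continuity at B: θ_0 = M_B·3.933/EI, so M_B = 576.7/3.933 = 146.6 kN·m (hogging).
Span BC, ΣM about C: R_B^{BC}·8.2 = 1105 + 146.6, so R_B^{BC} = 152.7 kN and R_C = 177.8 − 152.7 = 25.1 kN.

R_C = 25.1 kN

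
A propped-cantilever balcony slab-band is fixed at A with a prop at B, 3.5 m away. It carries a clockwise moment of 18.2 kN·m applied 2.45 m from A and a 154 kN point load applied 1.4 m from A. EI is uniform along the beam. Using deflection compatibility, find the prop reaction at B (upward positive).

R_B = 39.13 kN

Release the roller at B. Primary structure: cantilever fixed at A.
Primary-structure tip deflection at B by superposition:
  clockwise couple 18.2 at a = 2.45: M₀a(2L − a)/(2EI) = 101.4/EI
  point load 154 at a = 1.4: Pa²(3L − a)/(6EI) = 457.8/EI
  δ_0 = 559.2/EI
Flexibility coefficient — unit upward force at B: δ_{BB} = L³/(3EI) = 14.29/EI.
The prop prevents deflection at B: R_B = δ_0/δ_{BB} = 559.2/14.29 = 39.13 kN.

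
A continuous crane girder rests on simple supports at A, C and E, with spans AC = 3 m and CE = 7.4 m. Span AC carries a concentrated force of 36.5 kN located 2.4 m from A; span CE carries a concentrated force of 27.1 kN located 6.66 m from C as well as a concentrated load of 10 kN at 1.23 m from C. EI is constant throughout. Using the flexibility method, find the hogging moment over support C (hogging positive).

M_C = 18.3 kN·m

Release continuity at C by inserting a hinge; the redundant is the internal moment M_C. The primary structure is two simply-supported spans AC and CE.
Discontinuity in slope at C on the released structure — sum the simple-span end rotations:
  span AC: point load 36.5 at a = 2.4: Pab(L + a)/(6LEI) = 15.77/EI
  span CE: point load 27.1 at a = 6.66: Pab(L + b)/(6LEI) = 24.49/EI
  span CE: point load 10 at a = 1.23: Pab(L + b)/(6LEI) = 23.19/EI
  relative rotation θ_0 = (15.77 + 47.68)/EI = 63.45/EI
A unit hogging moment at C produces rotation L₁/(3EI) + L₂/(3EI) = 3.467/EI.
Slope continuity at C: θ_0 = M_C·3.467/EI, so M_C = 63.45/3.467 = 18.3 kN·m (hogging).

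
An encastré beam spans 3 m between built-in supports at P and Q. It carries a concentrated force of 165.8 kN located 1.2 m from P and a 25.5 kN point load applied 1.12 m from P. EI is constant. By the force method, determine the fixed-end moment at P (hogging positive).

M_P = 82.84 kN·m

Take the two fixed-end moments M_P, M_Q as redundants; the released structure is the simple span PQ.
Simple-span end rotations at P and Q under the given loads:
  at P: point load 165.8 at a = 1.2: Pab(L + b)/(6LEI) = 95.5/EI
  at Q: point load 165.8 at a = 1.2: Pab(L + a)/(6LEI) = 83.56/EI
  at P: point load 25.5 at a = 1.12: Pab(L + b)/(6LEI) = 14.56/EI
  at Q: point load 25.5 at a = 1.12: Pab(L + a)/(6LEI) = 12.29/EI
  θ_P0 = 110.1/EI,  θ_Q0 = 95.85/EI
Flexibility coefficients: a unit moment at one end gives L/(3EI) there and L/(6EI) at the far end, so f₁₁ = f₂₂ = 1/EI and f₁₂ = f₂₁ = 0.5/EI.
Compatibility — zero rotation at each built-in end:
  1 M_P + 0.5 M_Q = 110.1
  0.5 M_P + 1 M_Q = 95.85
Solving the pair gives M_P = 82.84 kN·m and M_Q = 54.43 kN·m (hogging).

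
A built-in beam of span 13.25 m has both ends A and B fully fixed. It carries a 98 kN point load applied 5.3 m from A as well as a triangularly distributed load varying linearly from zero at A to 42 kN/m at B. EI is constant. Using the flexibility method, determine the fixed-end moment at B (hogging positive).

Release both end moments; the primary structure is a simply-supported span AB with redundants M_A and M_B.
End rotations of the released simple span under the applied load (×1/EI):
  at A: point load 98 at a = 5.3: Pab(L + b)/(6LEI) = 1101/EI
  at B: point load 98 at a = 5.3: Pab(L + a)/(6LEI) = 963.5/EI
  at A: triangular load, peak 42: 7w₀L³/(360EI) = 1900/EI
  at B: triangular load, peak 42: w₀L³/(45EI) = 2171/EI
  θ_A0 = 3001/EI,  θ_B0 = 3135/EI
Flexibility coefficients: a unit moment at one end gives L/(3EI) there and L/(6EI) at the far end, so f₁₁ = f₂₂ = 4.417/EI and f₁₂ = f₂₁ = 2.208/EI.
Compatibility — zero rotation at each built-in end:
  4.417 M_A + 2.208 M_B = 3001
  2.208 M_A + 4.417 M_B = 3135
Solving the pair gives M_A = 432.8 kN·m and M_B = 493.3 kN·m (hogging).

M_B = 493.3 kN·m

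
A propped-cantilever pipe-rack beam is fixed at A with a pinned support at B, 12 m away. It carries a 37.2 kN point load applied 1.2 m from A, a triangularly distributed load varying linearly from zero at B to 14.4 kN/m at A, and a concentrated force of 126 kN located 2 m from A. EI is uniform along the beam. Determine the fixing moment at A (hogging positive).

Take the reaction at B as the redundant and release it; the primary structure is a cantilever fixed at A.
Deflection at B on the released cantilever, summing each load's contribution:
  point load 37.2 at a = 1.2: Pa²(3L − a)/(6EI) = 310.7/EI
  triangular load, peak 14.4 at the fixed end: w₀L⁴/(30EI) = 9953/EI
  point load 126 at a = 2: Pa²(3L − a)/(6EI) = 2856/EI
  δ_0 = 13120/EI
Tip deflection under a unit load at B: L³/(3EI) = 576/EI.
The prop prevents deflection at B: R_B = δ_0/δ_{BB} = 13120/576 = 22.78 kN.
Moment equilibrium about A: M_A = Σ(load moments about A) − R_B·L = 642.2 − 22.78×12 = 368.9 kN·m.

M_A = 368.9 kN·m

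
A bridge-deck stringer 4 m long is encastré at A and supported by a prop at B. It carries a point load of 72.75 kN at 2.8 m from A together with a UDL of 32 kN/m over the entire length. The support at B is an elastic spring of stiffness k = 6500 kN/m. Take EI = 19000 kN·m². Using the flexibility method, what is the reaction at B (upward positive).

Choose R_B as the redundant. The primary structure is the cantilever fixed at A.
Primary-structure tip deflection at B by superposition:
  point load 72.75 at a = 2.8: Pa²(3L − a)/(6EI) = 874.6/EI
  UDL 32: wL⁴/(8EI) = 1024/EI
  δ_0 = 1899/EI
Tip deflection under a unit load at B: L³/(3EI) = 21.33/EI.
With EI = 19000 kN·m²: δ_0 = 0.099924 m and δ_{BB} = 0.001123 m/kN.
Compatibility — the spring shortens by R_B/k under the reaction it provides: δ_0 − R_B·δ_{BB} = R_B/k. With 1/k = 0.000154 m/kN, R_B = δ_0 / (δ_{BB} + 1/k) = 0.099924 / (0.001123 + 0.000154) = 78.27 kN.

R_B = 78.27 kN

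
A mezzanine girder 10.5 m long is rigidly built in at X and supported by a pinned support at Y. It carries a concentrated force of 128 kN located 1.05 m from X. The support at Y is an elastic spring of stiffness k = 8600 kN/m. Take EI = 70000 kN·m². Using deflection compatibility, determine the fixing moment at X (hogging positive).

Take the reaction at Y as the redundant and release it; the primary structure is a cantilever fixed at X.
Deflection at Y on the released cantilever, summing each load's contribution:
  point load 128 at a = 1.05: Pa²(3L − a)/(6EI) = 716.2/EI
Tip deflection under a unit load at Y: L³/(3EI) = 385.9/EI.
With EI = 70000 kN·m²: δ_0 = 0.010231 m and δ_{YY} = 0.005513 m/kN.
Compatibility — the spring shortens by R_Y/k under the reaction it provides: δ_0 − R_Y·δ_{YY} = R_Y/k. With 1/k = 0.000116 m/kN, R_Y = δ_0 / (δ_{YY} + 1/k) = 0.010231 / (0.005513 + 0.000116) = 1.818 kN.
Moment equilibrium about X: M_X = Σ(load moments about X) − R_Y·L = 134.4 − 1.818×10.5 = 115.3 kN·m.

M_X = 115.3 kN·m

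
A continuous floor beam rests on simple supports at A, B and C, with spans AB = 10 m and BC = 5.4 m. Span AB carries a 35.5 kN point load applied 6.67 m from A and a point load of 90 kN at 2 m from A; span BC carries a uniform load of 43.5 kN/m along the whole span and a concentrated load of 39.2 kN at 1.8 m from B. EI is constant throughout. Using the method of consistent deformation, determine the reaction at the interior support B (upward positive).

R_B = 233.2 kN

Release continuity at B by inserting a hinge; the redundant is the internal moment M_B. The primary structure is two simply-supported spans AB and BC.
Rotations at B on the released spans (each span's end-slope, ×1/EI):
  span AB: point load 35.5 at a = 6.67: Pab(L + a)/(6LEI) = 219.1/EI
  span AB: point load 90 at a = 2: Pab(L + a)/(6LEI) = 288/EI
  span BC: UDL 43.5: wL³/(24EI) = 285.4/EI
  span BC: point load 39.2 at a = 1.8: Pab(L + b)/(6LEI) = 70.56/EI
  relative rotation θ_0 = (507.1 + 356)/EI = 863/EI
A unit hogging moment at B produces rotation L₁/(3EI) + L₂/(3EI) = 5.133/EI.
Slope continuity at B: θ_0 = M_B·5.133/EI, so M_B = 863/5.133 = 168.1 kN·m (hogging).
Span AB, ΣM about A with M_B applied at B: R_B^{AB}·10 = 416.8 + 168.1, so R_B^{AB} = 58.49 kN and R_A = 125.5 − 58.49 = 67.01 kN.
Span BC, ΣM about C: R_B^{BC}·5.4 = 775.4 + 168.1, so R_B^{BC} = 174.7 kN and R_C = 274.1 − 174.7 = 99.38 kN.
R_B = 58.49 + 174.7 = 233.2 kN.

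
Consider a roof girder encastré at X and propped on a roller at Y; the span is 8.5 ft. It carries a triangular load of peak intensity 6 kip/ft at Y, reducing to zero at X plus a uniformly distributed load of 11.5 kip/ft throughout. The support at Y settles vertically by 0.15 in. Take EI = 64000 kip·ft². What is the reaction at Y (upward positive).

R_Y = 46.77 kip

Release the roller at Y. Primary structure: cantilever fixed at X.
Free-end deflection of the primary structure under the applied loading (downward +):
  triangular load, peak 6 at the free end: 11w₀L⁴/(120EI) = 2871/EI
  UDL 11.5: wL⁴/(8EI) = 7504/EI
  δ_0 = 10375/EI
Tip deflection under a unit load at Y: L³/(3EI) = 204.7/EI.
With EI = 64000 kip·ft²: δ_0 = 0.16211 ft and δ_{YY} = 0.003199 ft/kip.
Compatibility — the beam at Y must follow the support down by 0.0125 ft: δ_0 − R_Y·δ_{YY} = 0.0125, so R_Y = (0.16211 − 0.0125)/0.003199 = 46.77 kip.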